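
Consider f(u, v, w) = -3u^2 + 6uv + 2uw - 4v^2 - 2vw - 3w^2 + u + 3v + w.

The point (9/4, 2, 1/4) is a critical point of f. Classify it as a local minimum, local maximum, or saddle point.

The Hessian is constant: H = [[-6, 6, 2], [6, -8, -2], [2, -2, -6]].
Leading principal minors: Δ₁ = -6, Δ₂ = 12, Δ₃ = -64.
The minors alternate sign starting negative (−, +, −), so H is negative definite: a local maximum.

local maximum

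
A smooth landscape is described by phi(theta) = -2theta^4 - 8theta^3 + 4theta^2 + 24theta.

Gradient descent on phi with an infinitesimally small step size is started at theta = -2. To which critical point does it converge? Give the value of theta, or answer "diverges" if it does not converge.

-1

phi'(theta) = -8(theta - 1)(theta + 1)(theta + 3), so phi'(-2) = -24.
Gradient descent moves in the -phi' direction, i.e. theta is increasing.
The nearest critical point in that direction is theta = -1, where phi'' = 32 > 0 (a local minimum). The iterate converges there.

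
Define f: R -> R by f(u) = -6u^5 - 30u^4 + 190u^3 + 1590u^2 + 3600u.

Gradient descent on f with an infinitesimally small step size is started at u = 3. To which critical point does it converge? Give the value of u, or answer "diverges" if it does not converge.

-2

f'(u) = -30(u - 5)(u + 2)(u + 3)(u + 4), so f'(3) = 12600.
Gradient descent moves in the -f' direction, i.e. u is decreasing.
The nearest critical point in that direction is u = -2, where f'' = 420 > 0 (a local minimum). The iterate converges there.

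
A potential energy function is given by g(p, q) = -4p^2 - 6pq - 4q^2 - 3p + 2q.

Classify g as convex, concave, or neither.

g is quadratic, so its Hessian is the constant matrix H = [[-8, -6], [-6, -8]].
det(H) = 28, tr(H) = -16.
det(H) > 0 and tr(H) < 0, so H is negative definite everywhere: concave.

concave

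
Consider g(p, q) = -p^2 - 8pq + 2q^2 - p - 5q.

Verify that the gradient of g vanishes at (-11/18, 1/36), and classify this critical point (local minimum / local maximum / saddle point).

saddle point

∇g = (-2p - 8q - 1, -8p + 4q - 5); substituting (-11/18, 1/36) gives ∇g = (0, 0), so (-11/18, 1/36) is indeed a critical point.
The Hessian of g is constant: H = [[-2, -8], [-8, 4]].
det(H) = (-2)·4 − (-8)² = -72.
Since det(H) < 0, H is indefinite and the critical point is a saddle point.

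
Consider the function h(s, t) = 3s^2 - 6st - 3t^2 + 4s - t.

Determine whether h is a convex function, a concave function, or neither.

h is quadratic, so its Hessian is the constant matrix H = [[6, -6], [-6, -6]].
det(H) = -72, tr(H) = 0.
det(H) < 0, so H is indefinite: neither convex nor concave.

neither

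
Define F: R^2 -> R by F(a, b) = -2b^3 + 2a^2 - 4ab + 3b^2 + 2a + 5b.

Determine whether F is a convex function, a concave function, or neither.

The term -2b^3 is cubic, so the Hessian is not constant.
∂²F/∂b² = -12b + 6, which takes both signs as b varies (negative for sufficiently large b). A diagonal entry of the Hessian changing sign means the Hessian is neither positive- nor negative-semidefinite on all of R^2.

neither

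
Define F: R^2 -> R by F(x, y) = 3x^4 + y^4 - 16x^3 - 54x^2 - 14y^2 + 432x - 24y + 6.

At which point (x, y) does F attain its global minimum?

F(x,y) separates as P(x) + Q(y) + 6, so its minimum is min P + min Q + 6.
P'(x) = 12(x - 4)(x - 3)(x + 3) vanishes at x ∈ {-3, 3, 4}; Q'(y) = 4(y - 3)(y + 1)(y + 2) vanishes at y ∈ {-2, -1, 3}.
Local minima of P (where P''>0): P(-3)=-1107, P(4)=608. Local minima of Q: Q(-2)=8, Q(3)=-117.
So the global minimum of F is P(-3) + Q(3) + 6 = -1107 − 117 + 6 = -1218, attained at (-3, 3).

(-3, 3)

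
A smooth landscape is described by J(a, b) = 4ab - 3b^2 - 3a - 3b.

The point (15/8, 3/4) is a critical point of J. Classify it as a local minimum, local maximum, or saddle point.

The Hessian of J is constant: H = [[0, 4], [4, -6]].
det(H) = 0·(-6) − 4² = -16.
Since det(H) < 0, H is indefinite and the critical point is a saddle point.

saddle point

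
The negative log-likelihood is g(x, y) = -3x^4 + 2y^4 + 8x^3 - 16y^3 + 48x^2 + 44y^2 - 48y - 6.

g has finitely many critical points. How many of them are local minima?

2

g separates as a function of x plus a function of y, so ∇g=0 decouples.
∂g/∂x = -12x(x - 4)(x + 2) = 0 at x ∈ {-2, 0, 4}; ∂g/∂y = 8(y - 3)(y - 2)(y - 1) = 0 at y ∈ {1, 2, 3}.
The Hessian is diagonal: diag(g_xx, g_yy). Second derivatives: g_xx(-2)=-144, g_xx(0)=96, g_xx(4)=-288; g_yy(1)=16, g_yy(2)=-8, g_yy(3)=16.
Local minima occur where both diagonal entries positive: (0, 1), (0, 3). Count: 2.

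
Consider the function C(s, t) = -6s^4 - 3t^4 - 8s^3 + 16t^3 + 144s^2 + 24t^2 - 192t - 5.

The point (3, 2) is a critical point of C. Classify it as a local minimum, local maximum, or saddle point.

saddle point

The mixed partial ∂²C/∂s∂t is 0, so the Hessian at any point is diag(C_ss, C_tt) = diag(24(-3s^2 - 2s + 12), 12(-3t^2 + 8t + 4)).
At (3, 2): H = diag(-504, 96).
The eigenvalues have opposite signs, so H is indefinite: a saddle point.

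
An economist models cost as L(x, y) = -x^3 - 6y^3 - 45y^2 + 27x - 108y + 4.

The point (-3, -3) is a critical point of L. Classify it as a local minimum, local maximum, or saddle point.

local minimum

The mixed partial ∂²L/∂x∂y is 0, so the Hessian at any point is diag(L_xx, L_yy) = diag(-6x, -18(2y + 5)).
At (-3, -3): H = diag(18, 18).
Both eigenvalues are positive, so H is positive definite: a local minimum.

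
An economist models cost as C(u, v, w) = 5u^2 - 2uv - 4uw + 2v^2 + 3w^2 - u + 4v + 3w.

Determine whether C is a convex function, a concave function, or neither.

C is quadratic, so its Hessian is the constant matrix H = [[10, -2, -4], [-2, 4, 0], [-4, 0, 6]].
Leading principal minors: 10, 36, 152.
All positive ⇒ H ≻ 0 ⇒ convex.

convex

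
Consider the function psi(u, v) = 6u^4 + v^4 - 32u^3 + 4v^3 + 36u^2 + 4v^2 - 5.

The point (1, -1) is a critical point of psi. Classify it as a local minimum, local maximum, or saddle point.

local maximum

The mixed partial ∂²psi/∂u∂v is 0, so the Hessian at any point is diag(psi_uu, psi_vv) = diag(24(3u^2 - 8u + 3), 4(3v^2 + 6v + 2)).
At (1, -1): H = diag(-48, -4).
Both eigenvalues are negative, so H is negative definite: a local maximum.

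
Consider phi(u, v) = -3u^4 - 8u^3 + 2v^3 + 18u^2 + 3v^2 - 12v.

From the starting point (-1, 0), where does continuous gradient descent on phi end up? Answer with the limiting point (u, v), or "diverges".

phi is separable, so gradient descent decouples: u follows -∂phi/∂u, v follows -∂phi/∂v.
∂phi/∂u = -12u(u - 1)(u + 3); at u=-1 this is -48, so u increases.
∂phi/∂v = 6(v - 1)(v + 2); at v=0 this is -12, so v increases.
u converges to its nearest critical value 0 (a local min of the u-part); v converges to 1. The iterate converges to (0, 1).

(0, 1)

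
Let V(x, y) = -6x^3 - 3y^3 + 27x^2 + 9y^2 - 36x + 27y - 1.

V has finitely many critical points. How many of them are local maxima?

V separates as a function of x plus a function of y, so ∇V=0 decouples.
∂V/∂x = -18(x - 2)(x - 1) = 0 at x ∈ {1, 2}; ∂V/∂y = -9(y - 3)(y + 1) = 0 at y ∈ {-1, 3}.
The Hessian is diagonal: diag(V_xx, V_yy). Second derivatives: V_xx(1)=18, V_xx(2)=-18; V_yy(-1)=36, V_yy(3)=-36.
Local maxima occur where both diagonal entries negative: (2, 3). Count: 1.

1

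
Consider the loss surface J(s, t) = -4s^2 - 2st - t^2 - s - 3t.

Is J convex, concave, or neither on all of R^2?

J is quadratic, so its Hessian is the constant matrix H = [[-8, -2], [-2, -2]].
det(H) = 12, tr(H) = -10.
det(H) > 0 and tr(H) < 0, so H is negative definite everywhere: concave.

concave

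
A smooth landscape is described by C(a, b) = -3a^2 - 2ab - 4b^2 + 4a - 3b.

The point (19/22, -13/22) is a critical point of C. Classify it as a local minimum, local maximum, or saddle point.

local maximum

The Hessian of C is constant: H = [[-6, -2], [-2, -8]].
det(H) = (-6)·(-8) − (-2)² = 44.
det(H) > 0 and tr(H) = -14 < 0, so H is negative definite and the point is a local maximum.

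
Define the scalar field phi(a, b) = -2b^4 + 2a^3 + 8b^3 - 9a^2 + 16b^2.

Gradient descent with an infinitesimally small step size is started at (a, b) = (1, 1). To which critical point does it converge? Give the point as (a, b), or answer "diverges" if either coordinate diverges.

phi is separable, so gradient descent decouples: a follows -∂phi/∂a, b follows -∂phi/∂b.
∂phi/∂a = 6a(a - 3); at a=1 this is -12, so a increases.
∂phi/∂b = -8b(b - 4)(b + 1); at b=1 this is 48, so b decreases.
a converges to its nearest critical value 3 (a local min of the a-part); b converges to 0. The iterate converges to (3, 0).

(3, 0)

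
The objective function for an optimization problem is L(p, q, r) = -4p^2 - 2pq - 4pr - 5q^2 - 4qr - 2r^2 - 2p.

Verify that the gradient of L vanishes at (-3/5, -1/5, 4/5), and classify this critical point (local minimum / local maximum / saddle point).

local maximum

∇L = (-8p - 2q - 4r - 2, -2p - 10q - 4r, -4p - 4q - 4r); substituting (-3/5, -1/5, 4/5) gives ∇L = (0, 0, 0), so (-3/5, -1/5, 4/5) is indeed a critical point.
The Hessian is constant: H = [[-8, -2, -4], [-2, -10, -4], [-4, -4, -4]].
Leading principal minors: Δ₁ = -8, Δ₂ = 76, Δ₃ = -80.
The minors alternate sign starting negative (−, +, −), so H is negative definite: a local maximum.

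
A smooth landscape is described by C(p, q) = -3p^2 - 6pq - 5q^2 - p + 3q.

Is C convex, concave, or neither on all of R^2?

C is quadratic, so its Hessian is the constant matrix H = [[-6, -6], [-6, -10]].
det(H) = 24, tr(H) = -16.
det(H) > 0 and tr(H) < 0, so H is negative definite everywhere: concave.

concave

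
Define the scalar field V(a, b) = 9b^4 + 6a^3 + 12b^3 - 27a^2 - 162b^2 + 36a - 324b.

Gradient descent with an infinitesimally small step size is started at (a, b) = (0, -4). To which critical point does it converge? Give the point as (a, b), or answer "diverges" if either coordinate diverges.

V is separable, so gradient descent decouples: a follows -∂V/∂a, b follows -∂V/∂b.
∂V/∂a = 18(a - 2)(a - 1); at a=0 this is 36, so a decreases.
∂V/∂b = 36(b - 3)(b + 1)(b + 3); at b=-4 this is -756, so b increases.
The a-coordinate has no critical point in that direction and runs off to infinity.

diverges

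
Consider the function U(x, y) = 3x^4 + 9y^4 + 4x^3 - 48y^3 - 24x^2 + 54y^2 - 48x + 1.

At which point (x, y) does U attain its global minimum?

(2, 3)

U(x,y) separates as P(x) + Q(y) + 1, so its minimum is min P + min Q + 1.
P'(x) = 12(x - 2)(x + 1)(x + 2) vanishes at x ∈ {-2, -1, 2}; Q'(y) = 36y(y - 3)(y - 1) vanishes at y ∈ {0, 1, 3}.
Local minima of P (where P''>0): P(-2)=16, P(2)=-112. Local minima of Q: Q(0)=0, Q(3)=-81.
So the global minimum of U is P(2) + Q(3) + 1 = -112 − 81 + 1 = -192, attained at (2, 3).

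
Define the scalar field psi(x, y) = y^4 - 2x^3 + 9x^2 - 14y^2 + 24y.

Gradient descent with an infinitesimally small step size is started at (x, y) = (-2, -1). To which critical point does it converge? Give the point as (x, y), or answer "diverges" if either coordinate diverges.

psi is separable, so gradient descent decouples: x follows -∂psi/∂x, y follows -∂psi/∂y.
∂psi/∂x = -6x(x - 3); at x=-2 this is -60, so x increases.
∂psi/∂y = 4(y - 2)(y - 1)(y + 3); at y=-1 this is 48, so y decreases.
x converges to its nearest critical value 0 (a local min of the x-part); y converges to -3. The iterate converges to (0, -3).

(0, -3)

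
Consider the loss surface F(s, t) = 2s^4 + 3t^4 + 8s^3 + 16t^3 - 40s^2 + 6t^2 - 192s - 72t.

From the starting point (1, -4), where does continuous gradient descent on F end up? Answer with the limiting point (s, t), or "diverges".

(3, -3)

F is separable, so gradient descent decouples: s follows -∂F/∂s, t follows -∂F/∂t.
∂F/∂s = 8(s - 3)(s + 2)(s + 4); at s=1 this is -240, so s increases.
∂F/∂t = 12(t - 1)(t + 2)(t + 3); at t=-4 this is -120, so t increases.
s converges to its nearest critical value 3 (a local min of the s-part); t converges to -3. The iterate converges to (3, -3).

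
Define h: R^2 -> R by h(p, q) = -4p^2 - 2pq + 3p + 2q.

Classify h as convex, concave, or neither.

h is quadratic, so its Hessian is the constant matrix H = [[-8, -2], [-2, 0]].
det(H) = -4, tr(H) = -8.
det(H) < 0, so H is indefinite: neither convex nor concave.

neither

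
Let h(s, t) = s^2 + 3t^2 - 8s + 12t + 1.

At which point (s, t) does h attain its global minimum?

h(s,t) separates as P(s) + Q(t) + 1, so its minimum is min P + min Q + 1.
P'(s) = 2s - 8 vanishes at s ∈ {4}; Q'(t) = 6(t + 2) vanishes at t ∈ {-2}.
Local minima of P (where P''>0): P(4)=-16. Local minima of Q: Q(-2)=-12.
So the global minimum of h is P(4) + Q(-2) + 1 = -16 − 12 + 1 = -27, attained at (4, -2).

(4, -2)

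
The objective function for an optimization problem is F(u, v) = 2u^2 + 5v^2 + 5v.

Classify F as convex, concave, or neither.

convex

F is quadratic, so its Hessian is the constant matrix H = [[4, 0], [0, 10]].
det(H) = 40, tr(H) = 14.
det(H) > 0 and tr(H) > 0, so H is positive definite everywhere: convex.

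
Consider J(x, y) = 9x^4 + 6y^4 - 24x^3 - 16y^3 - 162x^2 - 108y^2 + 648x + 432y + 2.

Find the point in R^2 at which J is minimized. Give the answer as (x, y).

(-3, -3)

J(x,y) separates as P(x) + Q(y) + 2, so its minimum is min P + min Q + 2.
P'(x) = 36(x - 3)(x - 2)(x + 3) vanishes at x ∈ {-3, 2, 3}; Q'(y) = 24(y - 3)(y - 2)(y + 3) vanishes at y ∈ {-3, 2, 3}.
Local minima of P (where P''>0): P(-3)=-2025, P(3)=567. Local minima of Q: Q(-3)=-1350, Q(3)=378.
So the global minimum of J is P(-3) + Q(-3) + 2 = -2025 − 1350 + 2 = -3373, attained at (-3, -3).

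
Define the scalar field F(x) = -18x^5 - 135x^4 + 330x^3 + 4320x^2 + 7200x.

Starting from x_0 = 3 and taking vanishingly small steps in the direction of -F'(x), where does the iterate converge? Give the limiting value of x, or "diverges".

F'(x) = -90(x - 4)(x + 1)(x + 4)(x + 5), so F'(3) = 20160.
Gradient descent moves in the -F' direction, i.e. x is decreasing.
The nearest critical point in that direction is x = -1, where F'' = 5400 > 0 (a local minimum). The iterate converges there.

-1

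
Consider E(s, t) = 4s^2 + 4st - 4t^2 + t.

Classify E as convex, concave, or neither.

neither

E is quadratic, so its Hessian is the constant matrix H = [[8, 4], [4, -8]].
det(H) = -80, tr(H) = 0.
det(H) < 0, so H is indefinite: neither convex nor concave.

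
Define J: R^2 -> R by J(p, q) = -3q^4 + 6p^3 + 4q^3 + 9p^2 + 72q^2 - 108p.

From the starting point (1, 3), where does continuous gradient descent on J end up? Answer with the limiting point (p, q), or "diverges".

(2, 0)

J is separable, so gradient descent decouples: p follows -∂J/∂p, q follows -∂J/∂q.
∂J/∂p = 18(p - 2)(p + 3); at p=1 this is -72, so p increases.
∂J/∂q = -12q(q - 4)(q + 3); at q=3 this is 216, so q decreases.
p converges to its nearest critical value 2 (a local min of the p-part); q converges to 0. The iterate converges to (2, 0).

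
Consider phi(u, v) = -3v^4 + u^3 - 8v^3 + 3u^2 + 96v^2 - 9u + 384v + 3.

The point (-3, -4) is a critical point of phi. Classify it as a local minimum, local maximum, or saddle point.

The mixed partial ∂²phi/∂u∂v is 0, so the Hessian at any point is diag(phi_uu, phi_vv) = diag(6(u + 1), 12(-3v^2 - 4v + 16)).
At (-3, -4): H = diag(-12, -192).
Both eigenvalues are negative, so H is negative definite: a local maximum.

local maximum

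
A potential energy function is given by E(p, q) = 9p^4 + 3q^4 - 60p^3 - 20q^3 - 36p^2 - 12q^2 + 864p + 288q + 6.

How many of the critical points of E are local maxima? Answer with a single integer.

E separates as a function of p plus a function of q, so ∇E=0 decouples.
∂E/∂p = 36(p - 4)(p - 3)(p + 2) = 0 at p ∈ {-2, 3, 4}; ∂E/∂q = 12(q - 4)(q - 3)(q + 2) = 0 at q ∈ {-2, 3, 4}.
The Hessian is diagonal: diag(E_pp, E_qq). Second derivatives: E_pp(-2)=1080, E_pp(3)=-180, E_pp(4)=216; E_qq(-2)=360, E_qq(3)=-60, E_qq(4)=72.
Local maxima occur where both diagonal entries negative: (3, 3). Count: 1.

1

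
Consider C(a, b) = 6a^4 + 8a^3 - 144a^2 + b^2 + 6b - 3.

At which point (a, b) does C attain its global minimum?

(-4, -3)

C(a,b) separates as P(a) + Q(b) − 3, so its minimum is min P + min Q − 3.
P'(a) = 24a(a - 3)(a + 4) vanishes at a ∈ {-4, 0, 3}; Q'(b) = 2b + 6 vanishes at b ∈ {-3}.
Local minima of P (where P''>0): P(-4)=-1280, P(3)=-594. Local minima of Q: Q(-3)=-9.
So the global minimum of C is P(-4) + Q(-3) − 3 = -1280 − 9 − 3 = -1292, attained at (-4, -3).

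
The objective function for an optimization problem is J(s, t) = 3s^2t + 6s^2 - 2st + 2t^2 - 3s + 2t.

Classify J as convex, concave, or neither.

neither

The term 3s^2t is cubic, so the Hessian is not constant.
∂²J/∂s² = 6t + 12, which takes both signs as t varies (negative for sufficiently negative t). A diagonal entry of the Hessian changing sign means the Hessian is neither positive- nor negative-semidefinite on all of R^2.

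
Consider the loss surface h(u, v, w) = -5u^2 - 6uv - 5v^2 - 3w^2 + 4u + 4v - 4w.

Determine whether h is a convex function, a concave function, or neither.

concave

h is quadratic, so its Hessian is the constant matrix H = [[-10, -6, 0], [-6, -10, 0], [0, 0, -6]].
Leading principal minors: -10, 64, -384.
Signs alternate −, +, − ⇒ H ≺ 0 ⇒ concave.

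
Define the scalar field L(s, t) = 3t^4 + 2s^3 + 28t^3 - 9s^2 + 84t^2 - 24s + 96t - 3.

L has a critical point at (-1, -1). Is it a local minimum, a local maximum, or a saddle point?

The mixed partial ∂²L/∂s∂t is 0, so the Hessian at any point is diag(L_ss, L_tt) = diag(6(2s - 3), 12(3t^2 + 14t + 14)).
At (-1, -1): H = diag(-30, 36).
The eigenvalues have opposite signs, so H is indefinite: a saddle point.

saddle point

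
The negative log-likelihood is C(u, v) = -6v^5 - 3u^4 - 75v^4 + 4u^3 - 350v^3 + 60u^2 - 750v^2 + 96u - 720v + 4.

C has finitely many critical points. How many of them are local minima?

C separates as a function of u plus a function of v, so ∇C=0 decouples.
∂C/∂u = -12(u - 4)(u + 1)(u + 2) = 0 at u ∈ {-2, -1, 4}; ∂C/∂v = -30(v + 1)(v + 2)(v + 3)(v + 4) = 0 at v ∈ {-4, -3, -2, -1}.
The Hessian is diagonal: diag(C_uu, C_vv). Second derivatives: C_uu(-2)=-72, C_uu(-1)=60, C_uu(4)=-360; C_vv(-4)=180, C_vv(-3)=-60, C_vv(-2)=60, C_vv(-1)=-180.
Local minima occur where both diagonal entries positive: (-1, -4), (-1, -2). Count: 2.

2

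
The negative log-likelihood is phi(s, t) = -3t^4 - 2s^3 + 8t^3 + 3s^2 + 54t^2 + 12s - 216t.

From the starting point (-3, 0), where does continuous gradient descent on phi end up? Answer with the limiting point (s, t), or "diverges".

phi is separable, so gradient descent decouples: s follows -∂phi/∂s, t follows -∂phi/∂t.
∂phi/∂s = -6(s - 2)(s + 1); at s=-3 this is -60, so s increases.
∂phi/∂t = -12(t - 3)(t - 2)(t + 3); at t=0 this is -216, so t increases.
s converges to its nearest critical value -1 (a local min of the s-part); t converges to 2. The iterate converges to (-1, 2).

(-1, 2)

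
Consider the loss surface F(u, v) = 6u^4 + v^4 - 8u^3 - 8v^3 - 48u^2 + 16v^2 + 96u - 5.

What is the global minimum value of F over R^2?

-229

F(u,v) separates as P(u) + Q(v) − 5, so its minimum is min P + min Q − 5.
P'(u) = 24(u - 2)(u - 1)(u + 2) vanishes at u ∈ {-2, 1, 2}; Q'(v) = 4v(v - 4)(v - 2) vanishes at v ∈ {0, 2, 4}.
Local minima of P (where P''>0): P(-2)=-224, P(2)=32. Local minima of Q: Q(0)=0, Q(4)=0.
So the global minimum of F is P(-2) + Q(0) − 5 = -224 + 0 − 5 = -229, attained at (-2, 0).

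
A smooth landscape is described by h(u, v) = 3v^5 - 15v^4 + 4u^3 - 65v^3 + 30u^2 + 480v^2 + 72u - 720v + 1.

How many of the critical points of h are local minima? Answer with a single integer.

2

h separates as a function of u plus a function of v, so ∇h=0 decouples.
∂h/∂u = 12(u + 2)(u + 3) = 0 at u ∈ {-3, -2}; ∂h/∂v = 15(v - 4)(v - 3)(v - 1)(v + 4) = 0 at v ∈ {-4, 1, 3, 4}.
The Hessian is diagonal: diag(h_uu, h_vv). Second derivatives: h_uu(-3)=-12, h_uu(-2)=12; h_vv(-4)=-4200, h_vv(1)=450, h_vv(3)=-210, h_vv(4)=360.
Local minima occur where both diagonal entries positive: (-2, 1), (-2, 4). Count: 2.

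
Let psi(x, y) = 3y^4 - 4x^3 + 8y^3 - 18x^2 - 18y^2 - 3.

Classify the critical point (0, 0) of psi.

local maximum

The mixed partial ∂²psi/∂x∂y is 0, so the Hessian at any point is diag(psi_xx, psi_yy) = diag(-12(2x + 3), 12(3y^2 + 4y - 3)).
At (0, 0): H = diag(-36, -36).
Both eigenvalues are negative, so H is negative definite: a local maximum.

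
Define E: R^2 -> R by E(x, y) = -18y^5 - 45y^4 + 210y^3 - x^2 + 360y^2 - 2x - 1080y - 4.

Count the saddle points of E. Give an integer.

E separates as a function of x plus a function of y, so ∇E=0 decouples.
∂E/∂x = -2(x + 1) = 0 at x ∈ {-1}; ∂E/∂y = -90(y - 2)(y - 1)(y + 2)(y + 3) = 0 at y ∈ {-3, -2, 1, 2}.
The Hessian is diagonal: diag(E_xx, E_yy). Second derivatives: E_xx(-1)=-2; E_yy(-3)=1800, E_yy(-2)=-1080, E_yy(1)=1080, E_yy(2)=-1800.
Saddle points occur where the two diagonal entries have opposite signs: (-1, -3), (-1, 1). Count: 2.

2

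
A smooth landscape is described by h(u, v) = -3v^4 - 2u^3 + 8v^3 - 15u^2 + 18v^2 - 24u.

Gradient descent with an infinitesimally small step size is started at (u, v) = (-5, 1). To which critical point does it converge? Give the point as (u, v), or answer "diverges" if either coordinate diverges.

(-4, 0)

h is separable, so gradient descent decouples: u follows -∂h/∂u, v follows -∂h/∂v.
∂h/∂u = -6(u + 1)(u + 4); at u=-5 this is -24, so u increases.
∂h/∂v = -12v(v - 3)(v + 1); at v=1 this is 48, so v decreases.
u converges to its nearest critical value -4 (a local min of the u-part); v converges to 0. The iterate converges to (-4, 0).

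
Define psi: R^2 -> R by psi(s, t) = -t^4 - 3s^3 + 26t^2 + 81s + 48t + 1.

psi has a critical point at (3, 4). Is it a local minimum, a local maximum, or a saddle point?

The mixed partial ∂²psi/∂s∂t is 0, so the Hessian at any point is diag(psi_ss, psi_tt) = diag(-18s, 4(-3t^2 + 13)).
At (3, 4): H = diag(-54, -140).
Both eigenvalues are negative, so H is negative definite: a local maximum.

local maximum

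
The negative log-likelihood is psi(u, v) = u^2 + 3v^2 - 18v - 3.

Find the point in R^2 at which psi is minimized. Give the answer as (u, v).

(0, 3)

psi(u,v) separates as P(u) + Q(v) − 3, so its minimum is min P + min Q − 3.
P'(u) = 2u vanishes at u ∈ {0}; Q'(v) = 6v - 18 vanishes at v ∈ {3}.
Local minima of P (where P''>0): P(0)=0. Local minima of Q: Q(3)=-27.
So the global minimum of psi is P(0) + Q(3) − 3 = 0 − 27 − 3 = -30, attained at (0, 3).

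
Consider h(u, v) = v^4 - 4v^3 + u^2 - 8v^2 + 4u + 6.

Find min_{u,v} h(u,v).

h(u,v) separates as P(u) + Q(v) + 6, so its minimum is min P + min Q + 6.
P'(u) = 2u + 4 vanishes at u ∈ {-2}; Q'(v) = 4v(v - 4)(v + 1) vanishes at v ∈ {-1, 0, 4}.
Local minima of P (where P''>0): P(-2)=-4. Local minima of Q: Q(-1)=-3, Q(4)=-128.
So the global minimum of h is P(-2) + Q(4) + 6 = -4 − 128 + 6 = -126, attained at (-2, 4).

-126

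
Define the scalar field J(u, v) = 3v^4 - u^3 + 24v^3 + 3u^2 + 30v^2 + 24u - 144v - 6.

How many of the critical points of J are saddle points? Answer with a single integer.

3

J separates as a function of u plus a function of v, so ∇J=0 decouples.
∂J/∂u = -3(u - 4)(u + 2) = 0 at u ∈ {-2, 4}; ∂J/∂v = 12(v - 1)(v + 3)(v + 4) = 0 at v ∈ {-4, -3, 1}.
The Hessian is diagonal: diag(J_uu, J_vv). Second derivatives: J_uu(-2)=18, J_uu(4)=-18; J_vv(-4)=60, J_vv(-3)=-48, J_vv(1)=240.
Saddle points occur where the two diagonal entries have opposite signs: (-2, -3), (4, -4), (4, 1). Count: 3.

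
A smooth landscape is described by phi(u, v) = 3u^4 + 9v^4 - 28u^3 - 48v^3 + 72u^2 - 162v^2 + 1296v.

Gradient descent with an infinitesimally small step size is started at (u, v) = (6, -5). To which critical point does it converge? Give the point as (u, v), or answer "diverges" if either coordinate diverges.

(4, -3)

phi is separable, so gradient descent decouples: u follows -∂phi/∂u, v follows -∂phi/∂v.
∂phi/∂u = 12u(u - 4)(u - 3); at u=6 this is 432, so u decreases.
∂phi/∂v = 36(v - 4)(v - 3)(v + 3); at v=-5 this is -5184, so v increases.
u converges to its nearest critical value 4 (a local min of the u-part); v converges to -3. The iterate converges to (4, -3).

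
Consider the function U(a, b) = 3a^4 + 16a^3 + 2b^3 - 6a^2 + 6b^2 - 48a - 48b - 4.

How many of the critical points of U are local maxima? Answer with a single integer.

U separates as a function of a plus a function of b, so ∇U=0 decouples.
∂U/∂a = 12(a - 1)(a + 1)(a + 4) = 0 at a ∈ {-4, -1, 1}; ∂U/∂b = 6(b - 2)(b + 4) = 0 at b ∈ {-4, 2}.
The Hessian is diagonal: diag(U_aa, U_bb). Second derivatives: U_aa(-4)=180, U_aa(-1)=-72, U_aa(1)=120; U_bb(-4)=-36, U_bb(2)=36.
Local maxima occur where both diagonal entries negative: (-1, -4). Count: 1.

1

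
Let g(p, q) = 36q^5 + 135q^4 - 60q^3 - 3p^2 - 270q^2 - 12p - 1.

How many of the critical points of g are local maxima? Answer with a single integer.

2

g separates as a function of p plus a function of q, so ∇g=0 decouples.
∂g/∂p = -6(p + 2) = 0 at p ∈ {-2}; ∂g/∂q = 180q(q - 1)(q + 1)(q + 3) = 0 at q ∈ {-3, -1, 0, 1}.
The Hessian is diagonal: diag(g_pp, g_qq). Second derivatives: g_pp(-2)=-6; g_qq(-3)=-4320, g_qq(-1)=720, g_qq(0)=-540, g_qq(1)=1440.
Local maxima occur where both diagonal entries negative: (-2, -3), (-2, 0). Count: 2.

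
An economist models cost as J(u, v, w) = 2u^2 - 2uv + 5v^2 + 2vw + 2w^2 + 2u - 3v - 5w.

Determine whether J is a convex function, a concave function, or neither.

convex

J is quadratic, so its Hessian is the constant matrix H = [[4, -2, 0], [-2, 10, 2], [0, 2, 4]].
Leading principal minors: 4, 36, 128.
All positive ⇒ H ≻ 0 ⇒ convex.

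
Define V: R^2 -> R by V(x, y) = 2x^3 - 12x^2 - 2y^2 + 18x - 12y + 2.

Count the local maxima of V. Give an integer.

1

V separates as a function of x plus a function of y, so ∇V=0 decouples.
∂V/∂x = 6(x - 3)(x - 1) = 0 at x ∈ {1, 3}; ∂V/∂y = -4(y + 3) = 0 at y ∈ {-3}.
The Hessian is diagonal: diag(V_xx, V_yy). Second derivatives: V_xx(1)=-12, V_xx(3)=12; V_yy(-3)=-4.
Local maxima occur where both diagonal entries negative: (1, -3). Count: 1.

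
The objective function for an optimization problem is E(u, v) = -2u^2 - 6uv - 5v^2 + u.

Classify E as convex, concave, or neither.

E is quadratic, so its Hessian is the constant matrix H = [[-4, -6], [-6, -10]].
det(H) = 4, tr(H) = -14.
det(H) > 0 and tr(H) < 0, so H is negative definite everywhere: concave.

concave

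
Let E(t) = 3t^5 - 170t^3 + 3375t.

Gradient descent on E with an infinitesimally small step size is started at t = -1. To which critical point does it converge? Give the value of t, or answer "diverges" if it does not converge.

E'(t) = 15(t - 5)(t - 3)(t + 3)(t + 5), so E'(-1) = 2880.
Gradient descent moves in the -E' direction, i.e. t is decreasing.
The nearest critical point in that direction is t = -3, where E'' = 1440 > 0 (a local minimum). The iterate converges there.

-3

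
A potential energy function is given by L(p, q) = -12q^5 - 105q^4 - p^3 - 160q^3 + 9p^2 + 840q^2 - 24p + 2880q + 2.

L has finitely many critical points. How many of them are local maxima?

2

L separates as a function of p plus a function of q, so ∇L=0 decouples.
∂L/∂p = -3(p - 4)(p - 2) = 0 at p ∈ {2, 4}; ∂L/∂q = -60(q - 2)(q + 2)(q + 3)(q + 4) = 0 at q ∈ {-4, -3, -2, 2}.
The Hessian is diagonal: diag(L_pp, L_qq). Second derivatives: L_pp(2)=6, L_pp(4)=-6; L_qq(-4)=720, L_qq(-3)=-300, L_qq(-2)=480, L_qq(2)=-7200.
Local maxima occur where both diagonal entries negative: (4, -3), (4, 2). Count: 2.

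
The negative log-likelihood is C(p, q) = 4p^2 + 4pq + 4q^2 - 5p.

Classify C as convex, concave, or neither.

C is quadratic, so its Hessian is the constant matrix H = [[8, 4], [4, 8]].
det(H) = 48, tr(H) = 16.
det(H) > 0 and tr(H) > 0, so H is positive definite everywhere: convex.

convex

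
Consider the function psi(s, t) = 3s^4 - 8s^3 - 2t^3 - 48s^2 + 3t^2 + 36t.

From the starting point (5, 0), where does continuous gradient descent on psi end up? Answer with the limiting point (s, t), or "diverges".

psi is separable, so gradient descent decouples: s follows -∂psi/∂s, t follows -∂psi/∂t.
∂psi/∂s = 12s(s - 4)(s + 2); at s=5 this is 420, so s decreases.
∂psi/∂t = -6(t - 3)(t + 2); at t=0 this is 36, so t decreases.
s converges to its nearest critical value 4 (a local min of the s-part); t converges to -2. The iterate converges to (4, -2).

(4, -2)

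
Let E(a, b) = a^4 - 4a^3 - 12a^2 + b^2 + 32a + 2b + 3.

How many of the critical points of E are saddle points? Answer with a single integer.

1

E separates as a function of a plus a function of b, so ∇E=0 decouples.
∂E/∂a = 4(a - 4)(a - 1)(a + 2) = 0 at a ∈ {-2, 1, 4}; ∂E/∂b = 2(b + 1) = 0 at b ∈ {-1}.
The Hessian is diagonal: diag(E_aa, E_bb). Second derivatives: E_aa(-2)=72, E_aa(1)=-36, E_aa(4)=72; E_bb(-1)=2.
Saddle points occur where the two diagonal entries have opposite signs: (1, -1). Count: 1.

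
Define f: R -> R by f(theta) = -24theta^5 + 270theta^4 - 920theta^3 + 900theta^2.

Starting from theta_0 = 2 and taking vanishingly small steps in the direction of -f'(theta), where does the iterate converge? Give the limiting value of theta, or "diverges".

f'(theta) = -120theta(theta - 5)(theta - 3)(theta - 1), so f'(2) = -720.
Gradient descent moves in the -f' direction, i.e. theta is increasing.
The nearest critical point in that direction is theta = 3, where f'' = 1440 > 0 (a local minimum). The iterate converges there.

3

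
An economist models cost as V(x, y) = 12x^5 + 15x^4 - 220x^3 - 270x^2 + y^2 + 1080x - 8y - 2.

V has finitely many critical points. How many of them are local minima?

V separates as a function of x plus a function of y, so ∇V=0 decouples.
∂V/∂x = 60(x - 3)(x - 1)(x + 2)(x + 3) = 0 at x ∈ {-3, -2, 1, 3}; ∂V/∂y = 2(y - 4) = 0 at y ∈ {4}.
The Hessian is diagonal: diag(V_xx, V_yy). Second derivatives: V_xx(-3)=-1440, V_xx(-2)=900, V_xx(1)=-1440, V_xx(3)=3600; V_yy(4)=2.
Local minima occur where both diagonal entries positive: (-2, 4), (3, 4). Count: 2.

2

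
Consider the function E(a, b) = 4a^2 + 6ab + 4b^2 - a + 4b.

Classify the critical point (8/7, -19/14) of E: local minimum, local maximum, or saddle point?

The Hessian of E is constant: H = [[8, 6], [6, 8]].
det(H) = 8·8 − 6² = 28.
det(H) > 0 and tr(H) = 16 > 0, so H is positive definite and the point is a local minimum.

local minimum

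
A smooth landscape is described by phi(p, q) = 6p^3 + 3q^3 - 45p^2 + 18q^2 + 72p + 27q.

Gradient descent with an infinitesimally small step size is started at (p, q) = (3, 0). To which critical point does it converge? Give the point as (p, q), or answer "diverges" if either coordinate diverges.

(4, -1)

phi is separable, so gradient descent decouples: p follows -∂phi/∂p, q follows -∂phi/∂q.
∂phi/∂p = 18(p - 4)(p - 1); at p=3 this is -36, so p increases.
∂phi/∂q = 9(q + 1)(q + 3); at q=0 this is 27, so q decreases.
p converges to its nearest critical value 4 (a local min of the p-part); q converges to -1. The iterate converges to (4, -1).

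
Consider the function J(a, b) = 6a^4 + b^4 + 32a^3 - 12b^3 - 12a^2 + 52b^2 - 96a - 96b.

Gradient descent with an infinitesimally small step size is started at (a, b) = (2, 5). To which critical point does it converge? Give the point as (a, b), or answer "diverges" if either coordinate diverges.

(1, 4)

J is separable, so gradient descent decouples: a follows -∂J/∂a, b follows -∂J/∂b.
∂J/∂a = 24(a - 1)(a + 1)(a + 4); at a=2 this is 432, so a decreases.
∂J/∂b = 4(b - 4)(b - 3)(b - 2); at b=5 this is 24, so b decreases.
a converges to its nearest critical value 1 (a local min of the a-part); b converges to 4. The iterate converges to (1, 4).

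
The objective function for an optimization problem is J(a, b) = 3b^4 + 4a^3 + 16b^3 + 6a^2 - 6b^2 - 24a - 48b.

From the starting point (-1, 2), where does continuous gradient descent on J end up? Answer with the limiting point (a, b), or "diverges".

(1, 1)

J is separable, so gradient descent decouples: a follows -∂J/∂a, b follows -∂J/∂b.
∂J/∂a = 12(a - 1)(a + 2); at a=-1 this is -24, so a increases.
∂J/∂b = 12(b - 1)(b + 1)(b + 4); at b=2 this is 216, so b decreases.
a converges to its nearest critical value 1 (a local min of the a-part); b converges to 1. The iterate converges to (1, 1).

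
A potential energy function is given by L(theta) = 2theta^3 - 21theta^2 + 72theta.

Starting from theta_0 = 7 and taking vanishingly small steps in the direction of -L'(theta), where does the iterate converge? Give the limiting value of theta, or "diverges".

L'(theta) = 6(theta - 4)(theta - 3), so L'(7) = 72.
Gradient descent moves in the -L' direction, i.e. theta is decreasing.
The nearest critical point in that direction is theta = 4, where L'' = 6 > 0 (a local minimum). The iterate converges there.

4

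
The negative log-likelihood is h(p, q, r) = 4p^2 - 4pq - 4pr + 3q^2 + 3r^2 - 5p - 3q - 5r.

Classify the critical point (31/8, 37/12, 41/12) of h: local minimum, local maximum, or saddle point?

local minimum

The Hessian is constant: H = [[8, -4, -4], [-4, 6, 0], [-4, 0, 6]].
Leading principal minors: Δ₁ = 8, Δ₂ = 32, Δ₃ = 96.
All leading minors are positive, so H is positive definite: a local minimum.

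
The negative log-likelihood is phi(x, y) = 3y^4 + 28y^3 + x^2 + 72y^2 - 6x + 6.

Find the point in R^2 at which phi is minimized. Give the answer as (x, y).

(3, 0)

phi(x,y) separates as P(x) + Q(y) + 6, so its minimum is min P + min Q + 6.
P'(x) = 2x - 6 vanishes at x ∈ {3}; Q'(y) = 12y(y + 3)(y + 4) vanishes at y ∈ {-4, -3, 0}.
Local minima of P (where P''>0): P(3)=-9. Local minima of Q: Q(-4)=128, Q(0)=0.
So the global minimum of phi is P(3) + Q(0) + 6 = -9 + 0 + 6 = -3, attained at (3, 0).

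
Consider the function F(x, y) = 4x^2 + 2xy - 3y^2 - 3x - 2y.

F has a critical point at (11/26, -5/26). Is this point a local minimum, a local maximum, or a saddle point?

The Hessian of F is constant: H = [[8, 2], [2, -6]].
det(H) = 8·(-6) − 2² = -52.
Since det(H) < 0, H is indefinite and the critical point is a saddle point.

saddle point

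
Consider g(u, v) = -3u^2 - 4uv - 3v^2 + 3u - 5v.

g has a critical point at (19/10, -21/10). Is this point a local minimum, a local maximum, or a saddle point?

local maximum

The Hessian of g is constant: H = [[-6, -4], [-4, -6]].
det(H) = (-6)·(-6) − (-4)² = 20.
det(H) > 0 and tr(H) = -12 < 0, so H is negative definite and the point is a local maximum.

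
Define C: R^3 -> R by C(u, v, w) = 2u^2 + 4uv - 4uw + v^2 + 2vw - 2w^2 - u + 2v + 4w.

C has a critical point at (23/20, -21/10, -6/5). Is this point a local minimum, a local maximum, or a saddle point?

The Hessian is constant: H = [[4, 4, -4], [4, 2, 2], [-4, 2, -4]].
Leading principal minors: Δ₁ = 4, Δ₂ = -8, Δ₃ = -80.
The minors fit neither the all-positive nor the alternating-sign pattern, so H is indefinite: a saddle point.

saddle point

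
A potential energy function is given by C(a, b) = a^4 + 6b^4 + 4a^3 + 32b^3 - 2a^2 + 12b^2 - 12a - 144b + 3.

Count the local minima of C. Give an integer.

C separates as a function of a plus a function of b, so ∇C=0 decouples.
∂C/∂a = 4(a - 1)(a + 1)(a + 3) = 0 at a ∈ {-3, -1, 1}; ∂C/∂b = 24(b - 1)(b + 2)(b + 3) = 0 at b ∈ {-3, -2, 1}.
The Hessian is diagonal: diag(C_aa, C_bb). Second derivatives: C_aa(-3)=32, C_aa(-1)=-16, C_aa(1)=32; C_bb(-3)=96, C_bb(-2)=-72, C_bb(1)=288.
Local minima occur where both diagonal entries positive: (-3, -3), (-3, 1), (1, -3), (1, 1). Count: 4.

4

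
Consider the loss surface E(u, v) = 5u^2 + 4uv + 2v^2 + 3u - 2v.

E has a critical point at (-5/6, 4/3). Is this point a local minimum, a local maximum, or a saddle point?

The Hessian of E is constant: H = [[10, 4], [4, 4]].
det(H) = 10·4 − 4² = 24.
det(H) > 0 and tr(H) = 14 > 0, so H is positive definite and the point is a local minimum.

local minimum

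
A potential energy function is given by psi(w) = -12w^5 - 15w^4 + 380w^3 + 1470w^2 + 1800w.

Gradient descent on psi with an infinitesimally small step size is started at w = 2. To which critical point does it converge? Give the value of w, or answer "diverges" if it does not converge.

-1

psi'(w) = -60(w - 5)(w + 1)(w + 2)(w + 3), so psi'(2) = 10800.
Gradient descent moves in the -psi' direction, i.e. w is decreasing.
The nearest critical point in that direction is w = -1, where psi'' = 720 > 0 (a local minimum). The iterate converges there.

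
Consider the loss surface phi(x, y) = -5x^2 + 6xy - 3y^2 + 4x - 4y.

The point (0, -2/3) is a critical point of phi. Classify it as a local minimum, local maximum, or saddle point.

The Hessian of phi is constant: H = [[-10, 6], [6, -6]].
det(H) = (-10)·(-6) − 6² = 24.
det(H) > 0 and tr(H) = -16 < 0, so H is negative definite and the point is a local maximum.

local maximum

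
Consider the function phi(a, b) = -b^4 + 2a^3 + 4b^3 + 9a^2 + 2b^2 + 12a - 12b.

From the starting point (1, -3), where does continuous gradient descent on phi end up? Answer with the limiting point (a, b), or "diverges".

diverges

phi is separable, so gradient descent decouples: a follows -∂phi/∂a, b follows -∂phi/∂b.
∂phi/∂a = 6(a + 1)(a + 2); at a=1 this is 36, so a decreases.
∂phi/∂b = -4(b - 3)(b - 1)(b + 1); at b=-3 this is 192, so b decreases.
The b-coordinate has no critical point in that direction and runs off to infinity.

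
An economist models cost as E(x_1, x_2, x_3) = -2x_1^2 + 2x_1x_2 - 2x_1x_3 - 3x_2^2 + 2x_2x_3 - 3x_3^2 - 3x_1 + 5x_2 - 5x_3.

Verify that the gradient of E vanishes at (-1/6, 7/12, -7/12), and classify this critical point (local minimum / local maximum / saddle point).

∇E = (-4x_1 + 2x_2 - 2x_3 - 3, 2x_1 - 6x_2 + 2x_3 + 5, -2x_1 + 2x_2 - 6x_3 - 5); substituting (-1/6, 7/12, -7/12) gives ∇E = (0, 0, 0), so (-1/6, 7/12, -7/12) is indeed a critical point.
The Hessian is constant: H = [[-4, 2, -2], [2, -6, 2], [-2, 2, -6]].
Leading principal minors: Δ₁ = -4, Δ₂ = 20, Δ₃ = -96.
The minors alternate sign starting negative (−, +, −), so H is negative definite: a local maximum.

local maximum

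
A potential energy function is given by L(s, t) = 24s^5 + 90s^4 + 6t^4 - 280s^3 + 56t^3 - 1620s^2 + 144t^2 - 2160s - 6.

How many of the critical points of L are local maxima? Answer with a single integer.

L separates as a function of s plus a function of t, so ∇L=0 decouples.
∂L/∂s = 120(s - 3)(s + 1)(s + 2)(s + 3) = 0 at s ∈ {-3, -2, -1, 3}; ∂L/∂t = 24t(t + 3)(t + 4) = 0 at t ∈ {-4, -3, 0}.
The Hessian is diagonal: diag(L_ss, L_tt). Second derivatives: L_ss(-3)=-1440, L_ss(-2)=600, L_ss(-1)=-960, L_ss(3)=14400; L_tt(-4)=96, L_tt(-3)=-72, L_tt(0)=288.
Local maxima occur where both diagonal entries negative: (-3, -3), (-1, -3). Count: 2.

2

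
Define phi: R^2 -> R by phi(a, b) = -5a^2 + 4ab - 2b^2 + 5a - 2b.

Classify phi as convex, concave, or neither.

phi is quadratic, so its Hessian is the constant matrix H = [[-10, 4], [4, -4]].
det(H) = 24, tr(H) = -14.
det(H) > 0 and tr(H) < 0, so H is negative definite everywhere: concave.

concave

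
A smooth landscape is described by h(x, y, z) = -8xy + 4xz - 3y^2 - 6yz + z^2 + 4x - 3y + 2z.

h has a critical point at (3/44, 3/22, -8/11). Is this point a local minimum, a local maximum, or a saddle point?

The Hessian is constant: H = [[0, -8, 4], [-8, -6, -6], [4, -6, 2]].
Leading principal minors: Δ₁ = 0, Δ₂ = -64, Δ₃ = 352.
The minors fit neither the all-positive nor the alternating-sign pattern, so H is indefinite: a saddle point.

saddle point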